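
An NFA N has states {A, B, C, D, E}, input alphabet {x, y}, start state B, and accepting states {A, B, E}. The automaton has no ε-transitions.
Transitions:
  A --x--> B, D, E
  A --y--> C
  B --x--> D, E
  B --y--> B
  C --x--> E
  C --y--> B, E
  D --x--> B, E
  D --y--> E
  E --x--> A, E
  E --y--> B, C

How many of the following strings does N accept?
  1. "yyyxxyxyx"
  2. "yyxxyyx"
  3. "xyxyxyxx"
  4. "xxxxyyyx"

"yyyxxyxyx": accepted
"yyxxyyx": accepted
"xyxyxyxx": accepted
"xxxxyyyx": accepted

4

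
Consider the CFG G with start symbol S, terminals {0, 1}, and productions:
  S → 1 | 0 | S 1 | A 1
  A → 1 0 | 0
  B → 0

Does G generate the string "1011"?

S ⇒ S1 ⇒ A11 ⇒ 1011

yes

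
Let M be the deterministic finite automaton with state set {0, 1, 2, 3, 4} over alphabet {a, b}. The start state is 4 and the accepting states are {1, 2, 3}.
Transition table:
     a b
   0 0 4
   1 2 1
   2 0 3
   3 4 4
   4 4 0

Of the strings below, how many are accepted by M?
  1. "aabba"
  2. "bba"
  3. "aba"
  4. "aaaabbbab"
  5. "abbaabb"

0

"aabba": rejected
"bba": rejected
"aba": rejected
"aaaabbbab": rejected
"abbaabb": rejected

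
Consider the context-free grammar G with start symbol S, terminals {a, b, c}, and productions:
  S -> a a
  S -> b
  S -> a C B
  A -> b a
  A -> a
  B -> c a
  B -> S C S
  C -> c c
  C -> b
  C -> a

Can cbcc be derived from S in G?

no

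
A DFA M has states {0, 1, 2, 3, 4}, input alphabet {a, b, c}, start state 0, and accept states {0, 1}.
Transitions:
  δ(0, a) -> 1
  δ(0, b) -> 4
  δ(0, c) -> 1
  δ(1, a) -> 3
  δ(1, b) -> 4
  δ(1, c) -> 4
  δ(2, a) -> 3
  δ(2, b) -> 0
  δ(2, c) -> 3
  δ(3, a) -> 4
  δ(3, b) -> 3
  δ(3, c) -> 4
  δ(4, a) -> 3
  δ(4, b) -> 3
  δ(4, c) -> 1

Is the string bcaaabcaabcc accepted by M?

accepted

0 --b--> 4
4 --c--> 1
1 --a--> 3
3 --a--> 4
4 --a--> 3
3 --b--> 3
3 --c--> 4
4 --a--> 3
3 --a--> 4
4 --b--> 3
3 --c--> 4
4 --c--> 1
End in state 1, which is an accepting state.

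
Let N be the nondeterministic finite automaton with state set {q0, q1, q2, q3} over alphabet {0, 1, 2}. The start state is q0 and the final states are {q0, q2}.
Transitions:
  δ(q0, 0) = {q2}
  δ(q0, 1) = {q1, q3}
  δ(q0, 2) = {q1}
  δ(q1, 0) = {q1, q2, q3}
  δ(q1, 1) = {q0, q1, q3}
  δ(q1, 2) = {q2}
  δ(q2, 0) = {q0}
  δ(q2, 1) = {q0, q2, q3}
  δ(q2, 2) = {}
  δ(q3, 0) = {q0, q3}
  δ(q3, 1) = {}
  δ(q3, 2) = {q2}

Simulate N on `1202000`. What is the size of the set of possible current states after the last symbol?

Start: {q0}
read 1: {q1, q3}
read 2: {q2}
read 0: {q0}
read 2: {q1}
read 0: {q1, q2, q3}
read 0: {q0, q1, q2, q3}
read 0: {q0, q1, q2, q3}
Final reachable set {q0, q1, q2, q3} has 4 states.

4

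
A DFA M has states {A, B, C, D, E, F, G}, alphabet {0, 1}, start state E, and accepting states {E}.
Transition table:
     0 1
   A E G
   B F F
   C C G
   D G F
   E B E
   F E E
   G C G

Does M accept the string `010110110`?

rejected

E --0--> B
B --1--> F
F --0--> E
E --1--> E
E --1--> E
E --0--> B
B --1--> F
F --1--> E
E --0--> B
End in state B, which is not an accepting state.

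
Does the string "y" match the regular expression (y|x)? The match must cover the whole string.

The left alternative y matches y.

yes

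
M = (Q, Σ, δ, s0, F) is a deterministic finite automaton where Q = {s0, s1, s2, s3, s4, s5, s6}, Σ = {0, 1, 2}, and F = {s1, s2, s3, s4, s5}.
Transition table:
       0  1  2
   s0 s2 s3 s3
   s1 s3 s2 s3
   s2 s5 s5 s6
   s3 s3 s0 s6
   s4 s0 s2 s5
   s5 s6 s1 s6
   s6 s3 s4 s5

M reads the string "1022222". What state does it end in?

s6

s0 --1--> s3
s3 --0--> s3
s3 --2--> s6
s6 --2--> s5
s5 --2--> s6
s6 --2--> s5
s5 --2--> s6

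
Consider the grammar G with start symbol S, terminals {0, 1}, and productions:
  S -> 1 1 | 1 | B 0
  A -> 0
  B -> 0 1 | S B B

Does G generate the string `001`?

no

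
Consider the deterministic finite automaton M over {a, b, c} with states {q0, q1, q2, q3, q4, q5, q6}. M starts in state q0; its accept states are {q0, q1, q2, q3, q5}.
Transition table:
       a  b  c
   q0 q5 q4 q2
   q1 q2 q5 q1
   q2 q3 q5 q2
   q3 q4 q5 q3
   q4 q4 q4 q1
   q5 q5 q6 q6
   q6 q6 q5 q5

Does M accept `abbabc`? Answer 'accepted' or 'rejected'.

q0 --a--> q5
q5 --b--> q6
q6 --b--> q5
q5 --a--> q5
q5 --b--> q6
q6 --c--> q5
End in state q5, which is an accepting state.

accepted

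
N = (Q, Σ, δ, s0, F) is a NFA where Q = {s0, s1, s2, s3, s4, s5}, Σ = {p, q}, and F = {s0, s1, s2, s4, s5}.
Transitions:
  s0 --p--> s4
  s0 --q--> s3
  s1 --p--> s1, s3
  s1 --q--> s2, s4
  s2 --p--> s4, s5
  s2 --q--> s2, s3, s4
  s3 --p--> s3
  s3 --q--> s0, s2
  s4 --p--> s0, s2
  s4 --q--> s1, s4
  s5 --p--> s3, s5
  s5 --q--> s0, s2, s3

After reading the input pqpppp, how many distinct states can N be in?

Start: {s0}
read p: {s4}
read q: {s1, s4}
read p: {s0, s1, s2, s3}
read p: {s1, s3, s4, s5}
read p: {s0, s1, s2, s3, s5}
read p: {s1, s3, s4, s5}
Final reachable set {s1, s3, s4, s5} has 4 states.

4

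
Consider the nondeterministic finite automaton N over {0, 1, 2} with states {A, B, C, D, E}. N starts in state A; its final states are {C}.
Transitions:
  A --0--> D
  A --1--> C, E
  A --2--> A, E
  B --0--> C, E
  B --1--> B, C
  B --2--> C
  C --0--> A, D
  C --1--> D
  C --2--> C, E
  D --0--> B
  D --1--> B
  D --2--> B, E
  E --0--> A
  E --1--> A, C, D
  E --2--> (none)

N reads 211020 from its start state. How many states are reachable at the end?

4

Start: {A}
read 2: {A, E}
read 1: {A, C, D, E}
read 1: {A, B, C, D, E}
read 0: {A, B, C, D, E}
read 2: {A, B, C, E}
read 0: {A, C, D, E}
Final reachable set {A, C, D, E} has 4 states.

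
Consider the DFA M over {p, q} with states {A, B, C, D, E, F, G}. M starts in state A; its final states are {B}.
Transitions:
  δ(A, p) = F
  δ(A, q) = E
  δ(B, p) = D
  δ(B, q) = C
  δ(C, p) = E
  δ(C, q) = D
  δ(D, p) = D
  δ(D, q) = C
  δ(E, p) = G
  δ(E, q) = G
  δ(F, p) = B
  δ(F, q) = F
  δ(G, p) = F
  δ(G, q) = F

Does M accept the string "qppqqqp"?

accepted

A --q--> E
E --p--> G
G --p--> F
F --q--> F
F --q--> F
F --q--> F
F --p--> B
End in state B, which is an accepting state.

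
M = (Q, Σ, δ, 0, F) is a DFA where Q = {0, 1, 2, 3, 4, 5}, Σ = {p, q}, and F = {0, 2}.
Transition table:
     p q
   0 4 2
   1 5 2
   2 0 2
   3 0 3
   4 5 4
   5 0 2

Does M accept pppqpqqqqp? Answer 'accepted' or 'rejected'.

0 --p--> 4
4 --p--> 5
5 --p--> 0
0 --q--> 2
2 --p--> 0
0 --q--> 2
2 --q--> 2
2 --q--> 2
2 --q--> 2
2 --p--> 0
End in state 0, which is an accepting state.

accepted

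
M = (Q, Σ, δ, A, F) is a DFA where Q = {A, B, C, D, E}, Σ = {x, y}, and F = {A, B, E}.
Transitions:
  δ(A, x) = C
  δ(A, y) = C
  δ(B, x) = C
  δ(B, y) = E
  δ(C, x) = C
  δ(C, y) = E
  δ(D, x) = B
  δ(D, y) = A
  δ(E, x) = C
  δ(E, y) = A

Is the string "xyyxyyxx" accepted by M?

rejected

A --x--> C
C --y--> E
E --y--> A
A --x--> C
C --y--> E
E --y--> A
A --x--> C
C --x--> C
End in state C, which is not an accepting state.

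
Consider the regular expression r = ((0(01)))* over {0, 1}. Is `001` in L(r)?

Split into 1 piece 001; each matches (0(01)).

yes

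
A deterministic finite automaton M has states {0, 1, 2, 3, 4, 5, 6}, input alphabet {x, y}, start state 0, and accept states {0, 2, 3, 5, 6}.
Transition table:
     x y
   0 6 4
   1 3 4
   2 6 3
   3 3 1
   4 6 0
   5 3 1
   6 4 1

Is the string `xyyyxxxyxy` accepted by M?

rejected

0 --x--> 6
6 --y--> 1
1 --y--> 4
4 --y--> 0
0 --x--> 6
6 --x--> 4
4 --x--> 6
6 --y--> 1
1 --x--> 3
3 --y--> 1
End in state 1, which is not an accepting state.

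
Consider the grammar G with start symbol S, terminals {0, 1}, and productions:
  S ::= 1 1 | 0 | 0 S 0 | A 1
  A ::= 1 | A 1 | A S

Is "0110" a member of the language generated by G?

yes

S ⇒ 0S0 ⇒ 0110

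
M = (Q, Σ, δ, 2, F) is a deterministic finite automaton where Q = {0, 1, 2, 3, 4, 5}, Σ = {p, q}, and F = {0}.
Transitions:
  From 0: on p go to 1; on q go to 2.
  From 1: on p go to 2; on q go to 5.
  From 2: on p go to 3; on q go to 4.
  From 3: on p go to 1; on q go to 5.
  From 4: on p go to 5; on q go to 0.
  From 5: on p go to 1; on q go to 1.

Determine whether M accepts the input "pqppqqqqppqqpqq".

accepted

2 --p--> 3
3 --q--> 5
5 --p--> 1
1 --p--> 2
2 --q--> 4
4 --q--> 0
0 --q--> 2
2 --q--> 4
4 --p--> 5
5 --p--> 1
1 --q--> 5
5 --q--> 1
1 --p--> 2
2 --q--> 4
4 --q--> 0
End in state 0, which is an accepting state.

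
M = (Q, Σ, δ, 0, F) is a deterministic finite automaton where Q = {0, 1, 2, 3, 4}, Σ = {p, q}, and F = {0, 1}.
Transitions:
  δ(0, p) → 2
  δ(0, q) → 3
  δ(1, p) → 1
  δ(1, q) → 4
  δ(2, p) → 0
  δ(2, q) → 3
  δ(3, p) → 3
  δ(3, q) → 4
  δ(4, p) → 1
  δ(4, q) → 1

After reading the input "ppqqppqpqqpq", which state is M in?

0 --p--> 2
2 --p--> 0
0 --q--> 3
3 --q--> 4
4 --p--> 1
1 --p--> 1
1 --q--> 4
4 --p--> 1
1 --q--> 4
4 --q--> 1
1 --p--> 1
1 --q--> 4

4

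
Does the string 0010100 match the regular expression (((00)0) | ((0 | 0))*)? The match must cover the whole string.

Neither ((00)0) nor ((0|0))* matches 0010100.

no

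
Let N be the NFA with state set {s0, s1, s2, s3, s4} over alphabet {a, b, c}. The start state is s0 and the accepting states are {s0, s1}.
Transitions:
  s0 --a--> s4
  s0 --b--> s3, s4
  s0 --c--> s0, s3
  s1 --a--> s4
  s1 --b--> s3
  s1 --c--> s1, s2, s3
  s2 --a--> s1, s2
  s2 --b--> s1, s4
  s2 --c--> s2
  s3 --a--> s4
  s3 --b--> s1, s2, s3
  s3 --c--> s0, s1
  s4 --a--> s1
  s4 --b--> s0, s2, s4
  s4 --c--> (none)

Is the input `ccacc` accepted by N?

Start: {s0}
read c: {s0, s3}
read c: {s0, s1, s3}
read a: {s4}
read c: {}
The reachable set is empty and stays empty for the remaining 1 symbol.
Reachable ∩ accepting = {} — empty.

rejected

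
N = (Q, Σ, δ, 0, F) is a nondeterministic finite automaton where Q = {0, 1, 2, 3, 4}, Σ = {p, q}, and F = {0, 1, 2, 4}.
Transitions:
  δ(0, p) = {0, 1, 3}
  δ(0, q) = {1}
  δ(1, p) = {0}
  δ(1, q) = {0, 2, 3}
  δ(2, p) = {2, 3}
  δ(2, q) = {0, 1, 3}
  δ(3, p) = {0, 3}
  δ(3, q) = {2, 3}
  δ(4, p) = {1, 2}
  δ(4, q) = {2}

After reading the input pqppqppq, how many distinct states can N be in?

4

Start: {0}
read p: {0, 1, 3}
read q: {0, 1, 2, 3}
read p: {0, 1, 2, 3}
read p: {0, 1, 2, 3}
read q: {0, 1, 2, 3}
read p: {0, 1, 2, 3}
read p: {0, 1, 2, 3}
read q: {0, 1, 2, 3}
Final reachable set {0, 1, 2, 3} has 4 states.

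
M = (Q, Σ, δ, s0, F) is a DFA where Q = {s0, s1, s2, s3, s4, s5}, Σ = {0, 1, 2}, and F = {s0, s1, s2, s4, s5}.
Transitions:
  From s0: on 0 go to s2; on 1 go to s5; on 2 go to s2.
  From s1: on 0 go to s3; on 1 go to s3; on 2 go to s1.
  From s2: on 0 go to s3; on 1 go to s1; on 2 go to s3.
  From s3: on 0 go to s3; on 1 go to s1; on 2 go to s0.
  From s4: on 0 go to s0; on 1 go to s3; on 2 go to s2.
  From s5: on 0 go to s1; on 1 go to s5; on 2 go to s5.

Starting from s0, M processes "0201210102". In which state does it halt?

s0 --0--> s2
s2 --2--> s3
s3 --0--> s3
s3 --1--> s1
s1 --2--> s1
s1 --1--> s3
s3 --0--> s3
s3 --1--> s1
s1 --0--> s3
s3 --2--> s0

s0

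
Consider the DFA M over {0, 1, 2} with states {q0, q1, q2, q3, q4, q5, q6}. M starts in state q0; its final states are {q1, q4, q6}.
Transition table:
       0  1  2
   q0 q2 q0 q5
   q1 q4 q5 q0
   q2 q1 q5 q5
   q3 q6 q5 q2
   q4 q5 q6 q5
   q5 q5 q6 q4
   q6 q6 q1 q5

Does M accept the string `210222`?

q0 --2--> q5
q5 --1--> q6
q6 --0--> q6
q6 --2--> q5
q5 --2--> q4
q4 --2--> q5
End in state q5, which is not an accepting state.

rejected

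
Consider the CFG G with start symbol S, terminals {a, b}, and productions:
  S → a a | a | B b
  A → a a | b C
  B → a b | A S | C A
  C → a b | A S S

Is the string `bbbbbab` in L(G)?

no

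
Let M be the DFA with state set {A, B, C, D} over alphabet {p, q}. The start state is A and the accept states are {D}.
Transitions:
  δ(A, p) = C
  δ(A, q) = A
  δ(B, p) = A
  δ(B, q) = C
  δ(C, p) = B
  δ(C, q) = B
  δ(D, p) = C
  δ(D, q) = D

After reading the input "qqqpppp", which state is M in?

C

A --q--> A
A --q--> A
A --q--> A
A --p--> C
C --p--> B
B --p--> A
A --p--> C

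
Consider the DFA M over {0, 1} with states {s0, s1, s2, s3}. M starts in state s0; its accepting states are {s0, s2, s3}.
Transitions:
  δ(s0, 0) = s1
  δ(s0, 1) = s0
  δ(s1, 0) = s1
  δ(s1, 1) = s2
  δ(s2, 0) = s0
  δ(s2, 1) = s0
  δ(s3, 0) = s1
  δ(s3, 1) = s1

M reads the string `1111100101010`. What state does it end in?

s0

s0 --1--> s0
s0 --1--> s0
s0 --1--> s0
s0 --1--> s0
s0 --1--> s0
s0 --0--> s1
s1 --0--> s1
s1 --1--> s2
s2 --0--> s0
s0 --1--> s0
s0 --0--> s1
s1 --1--> s2
s2 --0--> s0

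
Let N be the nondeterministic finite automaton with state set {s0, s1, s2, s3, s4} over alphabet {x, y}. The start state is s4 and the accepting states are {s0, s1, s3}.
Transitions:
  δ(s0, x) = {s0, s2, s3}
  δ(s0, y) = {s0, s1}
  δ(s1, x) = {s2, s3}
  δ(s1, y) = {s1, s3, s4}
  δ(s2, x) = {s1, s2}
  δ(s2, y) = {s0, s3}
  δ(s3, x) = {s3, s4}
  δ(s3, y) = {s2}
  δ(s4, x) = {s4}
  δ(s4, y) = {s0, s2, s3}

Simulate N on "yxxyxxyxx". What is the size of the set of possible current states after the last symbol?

5

Start: {s4}
read y: {s0, s2, s3}
read x: {s0, s1, s2, s3, s4}
read x: {s0, s1, s2, s3, s4}
read y: {s0, s1, s2, s3, s4}
read x: {s0, s1, s2, s3, s4}
read x: {s0, s1, s2, s3, s4}
read y: {s0, s1, s2, s3, s4}
read x: {s0, s1, s2, s3, s4}
read x: {s0, s1, s2, s3, s4}
Final reachable set {s0, s1, s2, s3, s4} has 5 states.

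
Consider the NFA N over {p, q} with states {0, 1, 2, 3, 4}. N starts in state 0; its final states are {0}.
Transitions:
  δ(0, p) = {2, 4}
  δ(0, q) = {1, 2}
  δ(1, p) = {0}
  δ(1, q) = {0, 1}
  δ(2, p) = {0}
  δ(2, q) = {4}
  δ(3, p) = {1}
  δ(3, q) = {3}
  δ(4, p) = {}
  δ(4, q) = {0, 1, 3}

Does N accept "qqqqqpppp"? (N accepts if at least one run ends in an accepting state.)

Start: {0}
read q: {1, 2}
read q: {0, 1, 4}
read q: {0, 1, 2, 3}
read q: {0, 1, 2, 3, 4}
read q: {0, 1, 2, 3, 4}
read p: {0, 1, 2, 4}
read p: {0, 2, 4}
read p: {0, 2, 4}
read p: {0, 2, 4}
Reachable ∩ accepting = {0} — nonempty.

accepted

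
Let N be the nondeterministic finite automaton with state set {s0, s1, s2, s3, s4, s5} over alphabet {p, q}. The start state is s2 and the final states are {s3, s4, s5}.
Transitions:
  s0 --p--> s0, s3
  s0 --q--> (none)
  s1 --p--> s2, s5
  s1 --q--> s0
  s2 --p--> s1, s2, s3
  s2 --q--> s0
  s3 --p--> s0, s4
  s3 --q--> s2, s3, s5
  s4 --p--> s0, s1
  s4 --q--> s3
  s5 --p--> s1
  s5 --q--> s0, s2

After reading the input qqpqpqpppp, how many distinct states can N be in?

Start: {s2}
read q: {s0}
read q: {}
The reachable set is empty and stays empty for the remaining 8 symbols.
Final reachable set {} has 0 states.

0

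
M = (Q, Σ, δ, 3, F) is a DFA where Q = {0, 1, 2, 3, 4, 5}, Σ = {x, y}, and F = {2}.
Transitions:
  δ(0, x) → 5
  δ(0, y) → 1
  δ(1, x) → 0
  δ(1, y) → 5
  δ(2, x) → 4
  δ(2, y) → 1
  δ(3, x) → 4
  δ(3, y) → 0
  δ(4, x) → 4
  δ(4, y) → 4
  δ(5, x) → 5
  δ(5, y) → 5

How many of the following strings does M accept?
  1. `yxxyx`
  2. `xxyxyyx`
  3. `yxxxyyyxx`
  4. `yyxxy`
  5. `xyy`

`yxxyx`: rejected
`xxyxyyx`: rejected
`yxxxyyyxx`: rejected
`yyxxy`: rejected
`xyy`: rejected

0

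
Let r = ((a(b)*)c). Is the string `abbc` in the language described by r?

Split as abb·c: (a(b)*) matches abb and c matches c.

yes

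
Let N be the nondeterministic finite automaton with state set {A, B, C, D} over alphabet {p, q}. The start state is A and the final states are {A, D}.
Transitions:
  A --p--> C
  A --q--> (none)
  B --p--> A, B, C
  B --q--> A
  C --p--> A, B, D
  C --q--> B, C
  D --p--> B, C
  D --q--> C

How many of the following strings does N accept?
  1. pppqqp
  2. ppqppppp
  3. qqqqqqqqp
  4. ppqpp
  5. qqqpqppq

3

pppqqp: accepted
ppqppppp: accepted
qqqqqqqqp: rejected
ppqpp: accepted
qqqpqppq: rejected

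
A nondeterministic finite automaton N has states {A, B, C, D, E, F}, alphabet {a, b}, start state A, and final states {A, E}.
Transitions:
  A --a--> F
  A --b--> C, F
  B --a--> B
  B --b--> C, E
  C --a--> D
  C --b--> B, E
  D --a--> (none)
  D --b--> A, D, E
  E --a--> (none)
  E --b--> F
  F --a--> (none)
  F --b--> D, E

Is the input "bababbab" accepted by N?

accepted

Start: {A}
read b: {C, F}
read a: {D}
read b: {A, D, E}
read a: {F}
read b: {D, E}
read b: {A, D, E, F}
read a: {F}
read b: {D, E}
Reachable ∩ accepting = {E} — nonempty.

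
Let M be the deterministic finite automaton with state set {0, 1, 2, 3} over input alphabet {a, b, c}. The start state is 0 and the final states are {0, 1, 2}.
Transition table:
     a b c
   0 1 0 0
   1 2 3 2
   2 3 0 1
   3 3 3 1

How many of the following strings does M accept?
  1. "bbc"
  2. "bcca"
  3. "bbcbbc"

"bbc": accepted
"bcca": accepted
"bbcbbc": accepted

3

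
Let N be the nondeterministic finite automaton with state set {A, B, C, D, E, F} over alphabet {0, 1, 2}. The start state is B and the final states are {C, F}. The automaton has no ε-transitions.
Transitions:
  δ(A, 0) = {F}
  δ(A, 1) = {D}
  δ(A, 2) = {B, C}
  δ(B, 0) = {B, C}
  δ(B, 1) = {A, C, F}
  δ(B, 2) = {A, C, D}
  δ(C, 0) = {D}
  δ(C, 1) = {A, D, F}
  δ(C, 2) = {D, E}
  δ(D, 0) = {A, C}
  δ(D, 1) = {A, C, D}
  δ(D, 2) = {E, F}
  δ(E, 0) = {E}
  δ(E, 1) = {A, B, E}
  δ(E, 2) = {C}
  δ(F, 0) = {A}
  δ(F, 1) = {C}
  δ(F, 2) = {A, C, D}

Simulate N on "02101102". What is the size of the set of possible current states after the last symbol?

6

Start: {B}
read 0: {B, C}
read 2: {A, C, D, E}
read 1: {A, B, C, D, E, F}
read 0: {A, B, C, D, E, F}
read 1: {A, B, C, D, E, F}
read 1: {A, B, C, D, E, F}
read 0: {A, B, C, D, E, F}
read 2: {A, B, C, D, E, F}
Final reachable set {A, B, C, D, E, F} has 6 states.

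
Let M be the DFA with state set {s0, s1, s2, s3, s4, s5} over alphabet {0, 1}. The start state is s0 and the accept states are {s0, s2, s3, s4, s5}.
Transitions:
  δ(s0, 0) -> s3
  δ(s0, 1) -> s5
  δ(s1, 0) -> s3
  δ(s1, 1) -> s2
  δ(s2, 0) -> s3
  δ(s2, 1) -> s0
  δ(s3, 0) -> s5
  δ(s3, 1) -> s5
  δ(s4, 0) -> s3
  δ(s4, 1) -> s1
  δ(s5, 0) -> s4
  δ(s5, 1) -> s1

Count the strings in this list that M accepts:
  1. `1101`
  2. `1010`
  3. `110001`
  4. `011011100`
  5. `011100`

4

`1101`: accepted
`1010`: accepted
`110001`: rejected
`011011100`: accepted
`011100`: accepted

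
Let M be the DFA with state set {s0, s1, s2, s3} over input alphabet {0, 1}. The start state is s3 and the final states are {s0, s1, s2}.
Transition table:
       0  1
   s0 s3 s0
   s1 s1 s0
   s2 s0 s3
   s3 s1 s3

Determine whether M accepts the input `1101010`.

accepted

s3 --1--> s3
s3 --1--> s3
s3 --0--> s1
s1 --1--> s0
s0 --0--> s3
s3 --1--> s3
s3 --0--> s1
End in state s1, which is an accepting state.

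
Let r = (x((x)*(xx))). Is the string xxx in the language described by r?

yes

Split as x·xx: x matches x and ((x)*(xx)) matches xx.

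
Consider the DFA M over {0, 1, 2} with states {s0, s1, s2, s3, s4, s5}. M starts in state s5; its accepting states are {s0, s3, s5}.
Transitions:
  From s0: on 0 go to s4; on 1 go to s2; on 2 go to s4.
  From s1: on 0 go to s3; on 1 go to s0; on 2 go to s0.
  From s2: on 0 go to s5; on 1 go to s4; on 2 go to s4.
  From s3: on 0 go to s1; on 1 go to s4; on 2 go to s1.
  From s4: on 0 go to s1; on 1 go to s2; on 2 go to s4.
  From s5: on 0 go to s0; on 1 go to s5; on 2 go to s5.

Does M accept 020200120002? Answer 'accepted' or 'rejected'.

s5 --0--> s0
s0 --2--> s4
s4 --0--> s1
s1 --2--> s0
s0 --0--> s4
s4 --0--> s1
s1 --1--> s0
s0 --2--> s4
s4 --0--> s1
s1 --0--> s3
s3 --0--> s1
s1 --2--> s0
End in state s0, which is an accepting state.

accepted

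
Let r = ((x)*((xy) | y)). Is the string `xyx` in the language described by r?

no

No split of xyx into u·v has (x)* matching u and ((xy)|y) matching v.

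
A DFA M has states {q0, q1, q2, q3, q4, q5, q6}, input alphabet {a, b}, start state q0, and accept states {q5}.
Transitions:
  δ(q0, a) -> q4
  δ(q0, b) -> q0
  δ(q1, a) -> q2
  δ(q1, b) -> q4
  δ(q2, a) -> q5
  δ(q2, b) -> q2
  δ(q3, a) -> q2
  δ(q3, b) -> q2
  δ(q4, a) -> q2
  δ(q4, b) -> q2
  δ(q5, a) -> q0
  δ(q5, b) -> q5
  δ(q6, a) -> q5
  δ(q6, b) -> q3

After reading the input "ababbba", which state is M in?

q0 --a--> q4
q4 --b--> q2
q2 --a--> q5
q5 --b--> q5
q5 --b--> q5
q5 --b--> q5
q5 --a--> q0

q0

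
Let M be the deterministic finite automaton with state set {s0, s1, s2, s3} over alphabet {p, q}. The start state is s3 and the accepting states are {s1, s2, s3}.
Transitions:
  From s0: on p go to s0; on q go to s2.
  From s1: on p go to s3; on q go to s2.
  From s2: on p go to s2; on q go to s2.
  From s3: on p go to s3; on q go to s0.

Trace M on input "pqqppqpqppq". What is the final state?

s3 --p--> s3
s3 --q--> s0
s0 --q--> s2
s2 --p--> s2
s2 --p--> s2
s2 --q--> s2
s2 --p--> s2
s2 --q--> s2
s2 --p--> s2
s2 --p--> s2
s2 --q--> s2

s2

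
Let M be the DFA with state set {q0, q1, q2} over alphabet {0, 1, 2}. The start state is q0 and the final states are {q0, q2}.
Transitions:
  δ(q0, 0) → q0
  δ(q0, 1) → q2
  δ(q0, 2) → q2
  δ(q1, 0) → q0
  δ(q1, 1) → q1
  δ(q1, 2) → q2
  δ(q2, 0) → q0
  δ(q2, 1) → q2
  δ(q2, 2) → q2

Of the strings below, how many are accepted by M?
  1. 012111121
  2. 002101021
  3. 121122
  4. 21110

012111121: accepted
002101021: accepted
121122: accepted
21110: accepted

4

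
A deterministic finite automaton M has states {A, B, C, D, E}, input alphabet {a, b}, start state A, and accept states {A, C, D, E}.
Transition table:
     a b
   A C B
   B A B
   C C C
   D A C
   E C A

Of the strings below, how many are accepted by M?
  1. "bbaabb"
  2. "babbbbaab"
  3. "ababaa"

3

"bbaabb": accepted
"babbbbaab": accepted
"ababaa": accepted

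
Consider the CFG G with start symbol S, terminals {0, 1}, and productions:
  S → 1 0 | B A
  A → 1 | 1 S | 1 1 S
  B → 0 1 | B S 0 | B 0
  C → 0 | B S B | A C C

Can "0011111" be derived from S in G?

no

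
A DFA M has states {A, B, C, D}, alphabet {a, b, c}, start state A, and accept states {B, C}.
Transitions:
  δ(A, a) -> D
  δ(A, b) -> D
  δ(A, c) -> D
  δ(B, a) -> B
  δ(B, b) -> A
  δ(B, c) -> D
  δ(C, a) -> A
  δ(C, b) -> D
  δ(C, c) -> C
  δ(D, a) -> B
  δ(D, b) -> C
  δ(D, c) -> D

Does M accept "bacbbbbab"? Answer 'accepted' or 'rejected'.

rejected

A --b--> D
D --a--> B
B --c--> D
D --b--> C
C --b--> D
D --b--> C
C --b--> D
D --a--> B
B --b--> A
End in state A, which is not an accepting state.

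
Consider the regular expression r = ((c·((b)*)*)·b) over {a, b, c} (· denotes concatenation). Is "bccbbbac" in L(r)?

no

No split of bccbbbac into u·v has (c·((b)*)*) matching u and b matching v.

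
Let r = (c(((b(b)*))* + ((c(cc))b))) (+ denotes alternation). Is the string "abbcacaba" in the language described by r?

No split of abbcacaba into u·v has c matching u and (((b(b)*))*+((c(cc))b)) matching v.

no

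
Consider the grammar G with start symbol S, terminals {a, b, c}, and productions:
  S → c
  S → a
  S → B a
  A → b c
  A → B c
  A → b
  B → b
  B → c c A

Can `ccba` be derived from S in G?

yes

S ⇒ Ba ⇒ ccAa ⇒ ccba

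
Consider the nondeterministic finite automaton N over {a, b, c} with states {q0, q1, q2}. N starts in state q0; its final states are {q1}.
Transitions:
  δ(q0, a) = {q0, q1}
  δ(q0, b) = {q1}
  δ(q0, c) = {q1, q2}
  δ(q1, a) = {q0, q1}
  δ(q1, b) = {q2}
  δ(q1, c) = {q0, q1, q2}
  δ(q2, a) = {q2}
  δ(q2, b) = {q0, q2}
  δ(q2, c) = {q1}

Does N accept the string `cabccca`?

Start: {q0}
read c: {q1, q2}
read a: {q0, q1, q2}
read b: {q0, q1, q2}
read c: {q0, q1, q2}
read c: {q0, q1, q2}
read c: {q0, q1, q2}
read a: {q0, q1, q2}
Reachable ∩ accepting = {q1} — nonempty.

accepted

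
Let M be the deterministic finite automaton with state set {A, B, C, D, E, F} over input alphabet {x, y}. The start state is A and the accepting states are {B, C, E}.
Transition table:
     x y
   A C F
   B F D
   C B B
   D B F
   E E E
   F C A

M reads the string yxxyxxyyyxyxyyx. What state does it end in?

A --y--> F
F --x--> C
C --x--> B
B --y--> D
D --x--> B
B --x--> F
F --y--> A
A --y--> F
F --y--> A
A --x--> C
C --y--> B
B --x--> F
F --y--> A
A --y--> F
F --x--> C

C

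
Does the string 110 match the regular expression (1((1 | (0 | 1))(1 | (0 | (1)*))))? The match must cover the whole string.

yes

Split as 1·10: 1 matches 1 and ((1|(0|1))(1|(0|(1)*))) matches 10.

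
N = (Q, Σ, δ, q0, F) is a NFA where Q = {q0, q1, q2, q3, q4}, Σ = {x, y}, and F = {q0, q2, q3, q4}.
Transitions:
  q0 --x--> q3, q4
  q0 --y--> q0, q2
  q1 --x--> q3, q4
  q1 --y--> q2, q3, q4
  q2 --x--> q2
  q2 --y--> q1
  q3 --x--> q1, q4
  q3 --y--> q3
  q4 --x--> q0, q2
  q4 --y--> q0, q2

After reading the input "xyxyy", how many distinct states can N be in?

Start: {q0}
read x: {q3, q4}
read y: {q0, q2, q3}
read x: {q1, q2, q3, q4}
read y: {q0, q1, q2, q3, q4}
read y: {q0, q1, q2, q3, q4}
Final reachable set {q0, q1, q2, q3, q4} has 5 states.

5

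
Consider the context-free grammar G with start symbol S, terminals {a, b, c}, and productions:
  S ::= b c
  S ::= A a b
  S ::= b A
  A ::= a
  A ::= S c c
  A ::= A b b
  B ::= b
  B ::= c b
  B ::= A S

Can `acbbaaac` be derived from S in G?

no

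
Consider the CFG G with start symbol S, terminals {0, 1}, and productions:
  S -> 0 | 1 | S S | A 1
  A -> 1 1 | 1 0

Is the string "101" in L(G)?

S ⇒ A1 ⇒ 101

yes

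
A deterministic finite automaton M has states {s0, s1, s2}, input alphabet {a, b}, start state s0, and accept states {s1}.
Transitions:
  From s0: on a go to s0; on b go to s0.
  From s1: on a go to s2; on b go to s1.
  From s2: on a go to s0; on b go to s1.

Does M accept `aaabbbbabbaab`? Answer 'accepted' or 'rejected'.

s0 --a--> s0
s0 --a--> s0
s0 --a--> s0
s0 --b--> s0
s0 --b--> s0
s0 --b--> s0
s0 --b--> s0
s0 --a--> s0
s0 --b--> s0
s0 --b--> s0
s0 --a--> s0
s0 --a--> s0
s0 --b--> s0
End in state s0, which is not an accepting state.

rejected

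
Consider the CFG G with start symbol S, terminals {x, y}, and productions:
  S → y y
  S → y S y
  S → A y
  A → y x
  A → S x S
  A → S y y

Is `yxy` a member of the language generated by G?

yes

S ⇒ Ay ⇒ yxy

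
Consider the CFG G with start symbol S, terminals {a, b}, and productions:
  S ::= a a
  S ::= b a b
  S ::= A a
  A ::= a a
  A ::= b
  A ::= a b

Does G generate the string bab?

yes

S ⇒ bab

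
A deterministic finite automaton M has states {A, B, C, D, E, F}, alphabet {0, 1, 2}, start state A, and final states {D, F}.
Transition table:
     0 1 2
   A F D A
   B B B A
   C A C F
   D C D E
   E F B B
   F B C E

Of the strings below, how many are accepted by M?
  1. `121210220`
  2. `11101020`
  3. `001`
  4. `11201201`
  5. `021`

`121210220`: accepted
`11101020`: accepted
`001`: rejected
`11201201`: rejected
`021`: rejected

2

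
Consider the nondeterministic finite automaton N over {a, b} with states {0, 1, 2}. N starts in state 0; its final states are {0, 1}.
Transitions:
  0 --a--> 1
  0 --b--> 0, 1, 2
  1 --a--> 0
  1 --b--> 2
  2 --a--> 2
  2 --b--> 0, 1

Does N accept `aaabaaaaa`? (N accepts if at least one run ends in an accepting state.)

Start: {0}
read a: {1}
read a: {0}
read a: {1}
read b: {2}
read a: {2}
read a: {2}
read a: {2}
read a: {2}
read a: {2}
Reachable ∩ accepting = {} — empty.

rejected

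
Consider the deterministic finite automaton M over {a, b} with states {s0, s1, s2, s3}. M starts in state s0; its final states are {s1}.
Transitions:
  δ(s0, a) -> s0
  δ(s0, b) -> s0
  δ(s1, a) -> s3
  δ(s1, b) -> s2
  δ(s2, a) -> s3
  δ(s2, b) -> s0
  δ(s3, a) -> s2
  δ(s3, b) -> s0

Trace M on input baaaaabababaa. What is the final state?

s0

s0 --b--> s0
s0 --a--> s0
s0 --a--> s0
s0 --a--> s0
s0 --a--> s0
s0 --a--> s0
s0 --b--> s0
s0 --a--> s0
s0 --b--> s0
s0 --a--> s0
s0 --b--> s0
s0 --a--> s0
s0 --a--> s0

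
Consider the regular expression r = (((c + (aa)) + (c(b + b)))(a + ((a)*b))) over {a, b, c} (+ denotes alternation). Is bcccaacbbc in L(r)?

No split of bcccaacbbc into u·v has ((c+(aa))+(c(b+b))) matching u and (a+((a)*b)) matching v.

no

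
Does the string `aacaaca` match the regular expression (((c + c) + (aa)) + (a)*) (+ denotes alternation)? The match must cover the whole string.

Neither ((c+c)+(aa)) nor (a)* matches aacaaca.

no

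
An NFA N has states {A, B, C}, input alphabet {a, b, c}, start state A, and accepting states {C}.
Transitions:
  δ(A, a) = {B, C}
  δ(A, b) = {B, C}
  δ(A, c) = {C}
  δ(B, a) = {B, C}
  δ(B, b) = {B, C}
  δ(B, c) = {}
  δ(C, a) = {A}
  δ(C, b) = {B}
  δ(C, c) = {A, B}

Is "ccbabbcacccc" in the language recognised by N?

accepted

Start: {A}
read c: {C}
read c: {A, B}
read b: {B, C}
read a: {A, B, C}
read b: {B, C}
read b: {B, C}
read c: {A, B}
read a: {B, C}
read c: {A, B}
read c: {C}
read c: {A, B}
read c: {C}
Reachable ∩ accepting = {C} — nonempty.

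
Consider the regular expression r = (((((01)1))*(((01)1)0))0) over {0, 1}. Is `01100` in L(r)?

yes

Split as 0110·0: ((((01)1))*(((01)1)0)) matches 0110 and 0 matches 0.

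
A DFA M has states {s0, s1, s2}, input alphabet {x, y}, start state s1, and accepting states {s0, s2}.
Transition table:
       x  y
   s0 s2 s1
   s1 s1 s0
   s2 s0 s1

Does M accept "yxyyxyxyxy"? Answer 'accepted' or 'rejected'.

s1 --y--> s0
s0 --x--> s2
s2 --y--> s1
s1 --y--> s0
s0 --x--> s2
s2 --y--> s1
s1 --x--> s1
s1 --y--> s0
s0 --x--> s2
s2 --y--> s1
End in state s1, which is not an accepting state.

rejected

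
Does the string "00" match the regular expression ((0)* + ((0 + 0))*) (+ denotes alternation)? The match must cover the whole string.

The left alternative (0)* matches 00.

yes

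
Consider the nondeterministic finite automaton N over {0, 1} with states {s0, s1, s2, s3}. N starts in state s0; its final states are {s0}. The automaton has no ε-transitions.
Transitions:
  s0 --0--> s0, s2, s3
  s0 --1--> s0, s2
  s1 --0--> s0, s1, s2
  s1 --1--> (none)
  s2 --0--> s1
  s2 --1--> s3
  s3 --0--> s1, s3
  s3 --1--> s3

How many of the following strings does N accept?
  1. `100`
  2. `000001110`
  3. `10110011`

`100`: accepted
`000001110`: accepted
`10110011`: accepted

3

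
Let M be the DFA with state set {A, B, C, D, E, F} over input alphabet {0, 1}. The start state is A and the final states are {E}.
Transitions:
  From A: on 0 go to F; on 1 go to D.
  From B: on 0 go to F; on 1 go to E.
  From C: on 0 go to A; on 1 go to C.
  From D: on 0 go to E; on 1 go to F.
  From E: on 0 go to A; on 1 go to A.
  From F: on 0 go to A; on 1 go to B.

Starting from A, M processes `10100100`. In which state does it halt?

A --1--> D
D --0--> E
E --1--> A
A --0--> F
F --0--> A
A --1--> D
D --0--> E
E --0--> A

A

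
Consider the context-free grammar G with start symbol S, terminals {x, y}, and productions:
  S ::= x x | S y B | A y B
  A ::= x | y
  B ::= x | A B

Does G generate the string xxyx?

yes

S ⇒ SyB ⇒ xxyB ⇒ xxyx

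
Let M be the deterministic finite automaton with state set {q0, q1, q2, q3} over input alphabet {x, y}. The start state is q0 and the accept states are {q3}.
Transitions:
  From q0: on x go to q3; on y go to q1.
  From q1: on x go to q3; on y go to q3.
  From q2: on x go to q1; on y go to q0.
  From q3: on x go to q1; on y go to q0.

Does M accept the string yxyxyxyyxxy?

q0 --y--> q1
q1 --x--> q3
q3 --y--> q0
q0 --x--> q3
q3 --y--> q0
q0 --x--> q3
q3 --y--> q0
q0 --y--> q1
q1 --x--> q3
q3 --x--> q1
q1 --y--> q3
End in state q3, which is an accepting state.

accepted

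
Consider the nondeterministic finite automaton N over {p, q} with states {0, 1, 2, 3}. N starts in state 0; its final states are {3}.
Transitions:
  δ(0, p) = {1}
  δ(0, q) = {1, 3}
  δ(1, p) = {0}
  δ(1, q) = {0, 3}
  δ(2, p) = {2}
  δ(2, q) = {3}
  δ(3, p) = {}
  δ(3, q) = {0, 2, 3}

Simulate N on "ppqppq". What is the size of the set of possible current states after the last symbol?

2

Start: {0}
read p: {1}
read p: {0}
read q: {1, 3}
read p: {0}
read p: {1}
read q: {0, 3}
Final reachable set {0, 3} has 2 states.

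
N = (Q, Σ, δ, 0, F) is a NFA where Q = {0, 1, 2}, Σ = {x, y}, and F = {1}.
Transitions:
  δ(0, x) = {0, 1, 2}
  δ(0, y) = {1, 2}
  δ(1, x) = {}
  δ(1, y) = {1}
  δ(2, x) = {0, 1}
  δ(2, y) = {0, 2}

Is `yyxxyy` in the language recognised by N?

accepted

Start: {0}
read y: {1, 2}
read y: {0, 1, 2}
read x: {0, 1, 2}
read x: {0, 1, 2}
read y: {0, 1, 2}
read y: {0, 1, 2}
Reachable ∩ accepting = {1} — nonempty.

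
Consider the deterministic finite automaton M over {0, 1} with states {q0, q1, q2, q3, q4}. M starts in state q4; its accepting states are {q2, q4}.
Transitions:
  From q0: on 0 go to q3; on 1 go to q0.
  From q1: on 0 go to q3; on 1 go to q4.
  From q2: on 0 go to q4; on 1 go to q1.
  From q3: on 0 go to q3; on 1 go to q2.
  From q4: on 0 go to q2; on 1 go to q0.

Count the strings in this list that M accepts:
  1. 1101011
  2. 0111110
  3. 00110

0

1101011: rejected
0111110: rejected
00110: rejected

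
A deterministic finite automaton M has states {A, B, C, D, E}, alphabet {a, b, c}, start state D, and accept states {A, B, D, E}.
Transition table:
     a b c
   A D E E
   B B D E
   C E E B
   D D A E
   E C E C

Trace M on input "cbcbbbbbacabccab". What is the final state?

E

D --c--> E
E --b--> E
E --c--> C
C --b--> E
E --b--> E
E --b--> E
E --b--> E
E --b--> E
E --a--> C
C --c--> B
B --a--> B
B --b--> D
D --c--> E
E --c--> C
C --a--> E
E --b--> E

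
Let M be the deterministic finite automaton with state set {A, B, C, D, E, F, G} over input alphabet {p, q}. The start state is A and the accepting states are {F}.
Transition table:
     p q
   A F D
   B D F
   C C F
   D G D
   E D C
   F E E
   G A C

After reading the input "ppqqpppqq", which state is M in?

F

A --p--> F
F --p--> E
E --q--> C
C --q--> F
F --p--> E
E --p--> D
D --p--> G
G --q--> C
C --q--> F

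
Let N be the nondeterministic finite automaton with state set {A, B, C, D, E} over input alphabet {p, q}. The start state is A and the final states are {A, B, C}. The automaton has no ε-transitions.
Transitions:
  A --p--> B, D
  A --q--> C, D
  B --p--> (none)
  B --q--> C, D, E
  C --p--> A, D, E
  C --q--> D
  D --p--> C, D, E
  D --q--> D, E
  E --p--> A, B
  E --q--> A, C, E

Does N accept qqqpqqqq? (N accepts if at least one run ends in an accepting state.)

accepted

Start: {A}
read q: {C, D}
read q: {D, E}
read q: {A, C, D, E}
read p: {A, B, C, D, E}
read q: {A, C, D, E}
read q: {A, C, D, E}
read q: {A, C, D, E}
read q: {A, C, D, E}
Reachable ∩ accepting = {A, C} — nonempty.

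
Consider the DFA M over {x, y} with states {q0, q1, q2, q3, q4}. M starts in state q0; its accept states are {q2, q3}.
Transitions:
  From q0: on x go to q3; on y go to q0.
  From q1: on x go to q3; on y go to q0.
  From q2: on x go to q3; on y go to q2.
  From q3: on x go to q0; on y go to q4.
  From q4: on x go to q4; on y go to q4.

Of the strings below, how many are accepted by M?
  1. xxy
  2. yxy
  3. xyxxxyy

xxy: rejected
yxy: rejected
xyxxxyy: rejected

0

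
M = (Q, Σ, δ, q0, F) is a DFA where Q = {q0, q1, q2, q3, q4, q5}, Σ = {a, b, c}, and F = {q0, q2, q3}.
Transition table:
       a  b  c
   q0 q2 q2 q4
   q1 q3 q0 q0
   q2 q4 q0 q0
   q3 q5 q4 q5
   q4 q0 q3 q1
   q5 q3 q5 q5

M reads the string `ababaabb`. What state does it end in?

q4

q0 --a--> q2
q2 --b--> q0
q0 --a--> q2
q2 --b--> q0
q0 --a--> q2
q2 --a--> q4
q4 --b--> q3
q3 --b--> q4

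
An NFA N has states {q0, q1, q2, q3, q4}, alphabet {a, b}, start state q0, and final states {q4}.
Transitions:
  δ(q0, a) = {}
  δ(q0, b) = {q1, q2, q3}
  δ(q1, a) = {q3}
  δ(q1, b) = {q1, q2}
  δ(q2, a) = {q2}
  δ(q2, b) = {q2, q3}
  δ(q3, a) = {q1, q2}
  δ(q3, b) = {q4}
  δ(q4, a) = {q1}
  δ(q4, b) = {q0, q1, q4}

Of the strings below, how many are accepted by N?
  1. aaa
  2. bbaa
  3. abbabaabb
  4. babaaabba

aaa: rejected
bbaa: rejected
abbabaabb: rejected
babaaabba: rejected

0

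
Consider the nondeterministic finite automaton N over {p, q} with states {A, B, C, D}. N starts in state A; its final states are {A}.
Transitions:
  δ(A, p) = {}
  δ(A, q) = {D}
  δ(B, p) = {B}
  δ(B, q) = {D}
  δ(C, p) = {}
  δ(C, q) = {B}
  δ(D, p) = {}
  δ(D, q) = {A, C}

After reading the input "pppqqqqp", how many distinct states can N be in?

Start: {A}
read p: {}
The reachable set is empty and stays empty for the remaining 7 symbols.
Final reachable set {} has 0 states.

0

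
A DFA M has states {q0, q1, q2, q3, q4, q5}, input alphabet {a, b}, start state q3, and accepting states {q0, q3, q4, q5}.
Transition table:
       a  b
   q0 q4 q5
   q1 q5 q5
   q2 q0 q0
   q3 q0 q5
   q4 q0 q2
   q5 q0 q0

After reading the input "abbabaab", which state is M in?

q3 --a--> q0
q0 --b--> q5
q5 --b--> q0
q0 --a--> q4
q4 --b--> q2
q2 --a--> q0
q0 --a--> q4
q4 --b--> q2

q2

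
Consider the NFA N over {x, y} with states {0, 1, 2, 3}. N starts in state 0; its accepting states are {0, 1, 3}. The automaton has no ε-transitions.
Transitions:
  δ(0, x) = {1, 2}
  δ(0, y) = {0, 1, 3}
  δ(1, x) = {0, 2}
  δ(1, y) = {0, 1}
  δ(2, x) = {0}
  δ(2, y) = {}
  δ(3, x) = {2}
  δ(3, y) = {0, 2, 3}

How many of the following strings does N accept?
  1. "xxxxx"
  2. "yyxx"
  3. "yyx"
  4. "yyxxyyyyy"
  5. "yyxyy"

"xxxxx": accepted
"yyxx": accepted
"yyx": accepted
"yyxxyyyyy": accepted
"yyxyy": accepted

5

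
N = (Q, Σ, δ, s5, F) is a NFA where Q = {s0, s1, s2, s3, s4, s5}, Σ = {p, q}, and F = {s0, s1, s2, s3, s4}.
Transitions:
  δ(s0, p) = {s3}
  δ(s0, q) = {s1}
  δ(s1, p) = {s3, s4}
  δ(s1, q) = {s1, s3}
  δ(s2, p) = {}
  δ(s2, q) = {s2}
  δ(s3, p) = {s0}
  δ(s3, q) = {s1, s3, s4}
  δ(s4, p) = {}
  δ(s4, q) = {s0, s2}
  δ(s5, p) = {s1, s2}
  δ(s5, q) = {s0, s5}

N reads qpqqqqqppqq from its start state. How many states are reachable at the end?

Start: {s5}
read q: {s0, s5}
read p: {s1, s2, s3}
read q: {s1, s2, s3, s4}
read q: {s0, s1, s2, s3, s4}
read q: {s0, s1, s2, s3, s4}
read q: {s0, s1, s2, s3, s4}
read q: {s0, s1, s2, s3, s4}
read p: {s0, s3, s4}
read p: {s0, s3}
read q: {s1, s3, s4}
read q: {s0, s1, s2, s3, s4}
Final reachable set {s0, s1, s2, s3, s4} has 5 states.

5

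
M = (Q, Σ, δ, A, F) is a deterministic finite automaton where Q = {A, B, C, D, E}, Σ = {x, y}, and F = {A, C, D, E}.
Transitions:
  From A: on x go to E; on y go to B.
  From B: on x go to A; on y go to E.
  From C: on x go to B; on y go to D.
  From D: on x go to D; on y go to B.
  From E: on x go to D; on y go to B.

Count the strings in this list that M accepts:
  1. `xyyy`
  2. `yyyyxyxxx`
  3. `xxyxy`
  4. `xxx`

2

`xyyy`: rejected
`yyyyxyxxx`: accepted
`xxyxy`: rejected
`xxx`: accepted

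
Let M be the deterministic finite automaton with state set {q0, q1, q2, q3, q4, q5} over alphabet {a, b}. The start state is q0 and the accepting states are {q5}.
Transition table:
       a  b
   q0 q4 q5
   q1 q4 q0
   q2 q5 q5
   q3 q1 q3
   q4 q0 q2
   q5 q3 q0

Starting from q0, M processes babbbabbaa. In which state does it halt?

q0 --b--> q5
q5 --a--> q3
q3 --b--> q3
q3 --b--> q3
q3 --b--> q3
q3 --a--> q1
q1 --b--> q0
q0 --b--> q5
q5 --a--> q3
q3 --a--> q1

q1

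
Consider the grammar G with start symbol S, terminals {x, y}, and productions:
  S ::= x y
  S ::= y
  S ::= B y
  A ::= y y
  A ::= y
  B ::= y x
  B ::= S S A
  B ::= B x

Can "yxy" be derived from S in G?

S ⇒ By ⇒ yxy

yes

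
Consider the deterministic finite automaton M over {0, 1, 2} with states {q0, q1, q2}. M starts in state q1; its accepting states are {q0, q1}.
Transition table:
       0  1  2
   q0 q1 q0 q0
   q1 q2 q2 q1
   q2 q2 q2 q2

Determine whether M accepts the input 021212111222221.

q1 --0--> q2
q2 --2--> q2
q2 --1--> q2
q2 --2--> q2
q2 --1--> q2
q2 --2--> q2
q2 --1--> q2
q2 --1--> q2
q2 --1--> q2
q2 --2--> q2
q2 --2--> q2
q2 --2--> q2
q2 --2--> q2
q2 --2--> q2
q2 --1--> q2
End in state q2, which is not an accepting state.

rejected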